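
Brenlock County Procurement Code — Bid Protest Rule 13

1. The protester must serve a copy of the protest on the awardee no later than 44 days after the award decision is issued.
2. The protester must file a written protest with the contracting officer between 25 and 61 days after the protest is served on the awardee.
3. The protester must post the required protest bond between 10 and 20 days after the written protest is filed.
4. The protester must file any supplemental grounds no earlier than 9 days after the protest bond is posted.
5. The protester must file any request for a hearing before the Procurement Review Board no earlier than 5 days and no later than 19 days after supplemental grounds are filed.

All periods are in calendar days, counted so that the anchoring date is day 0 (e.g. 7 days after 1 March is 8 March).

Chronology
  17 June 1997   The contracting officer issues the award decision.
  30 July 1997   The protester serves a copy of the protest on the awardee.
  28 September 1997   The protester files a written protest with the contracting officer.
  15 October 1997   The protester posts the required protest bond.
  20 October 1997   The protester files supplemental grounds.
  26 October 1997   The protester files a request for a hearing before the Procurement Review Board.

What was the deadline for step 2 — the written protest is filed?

29 September 1997

Step 2 runs from 30 July 1997, when the protest is served on the awardee. The window is 25–61 days after 30 July 1997; it closes on 29 September 1997.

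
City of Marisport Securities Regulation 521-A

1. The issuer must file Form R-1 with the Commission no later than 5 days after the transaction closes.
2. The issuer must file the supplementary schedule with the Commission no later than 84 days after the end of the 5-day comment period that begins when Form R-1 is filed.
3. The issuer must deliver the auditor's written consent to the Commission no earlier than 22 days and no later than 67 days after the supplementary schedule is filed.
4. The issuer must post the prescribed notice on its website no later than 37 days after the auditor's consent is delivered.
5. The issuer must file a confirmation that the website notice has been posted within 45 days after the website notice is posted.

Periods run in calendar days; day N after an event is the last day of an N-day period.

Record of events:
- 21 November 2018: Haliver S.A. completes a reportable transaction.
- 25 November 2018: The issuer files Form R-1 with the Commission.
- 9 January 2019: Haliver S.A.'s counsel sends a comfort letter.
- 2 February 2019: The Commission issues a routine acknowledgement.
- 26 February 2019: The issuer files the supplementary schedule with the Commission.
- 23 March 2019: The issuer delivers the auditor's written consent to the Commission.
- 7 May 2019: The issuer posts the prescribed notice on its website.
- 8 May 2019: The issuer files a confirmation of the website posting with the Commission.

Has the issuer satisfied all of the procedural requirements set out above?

Step 1: 5 days after 21 November 2018 (when the transaction closes) is 26 November 2018; done 25 November 2018 — timely.
Step 2: 84 days after 30 November 2018 (end of the 5-day comment period, which began when Form R-1 is filed on 25 November 2018) is 22 February 2019; 26 February 2019 misses that deadline by 4 days.

No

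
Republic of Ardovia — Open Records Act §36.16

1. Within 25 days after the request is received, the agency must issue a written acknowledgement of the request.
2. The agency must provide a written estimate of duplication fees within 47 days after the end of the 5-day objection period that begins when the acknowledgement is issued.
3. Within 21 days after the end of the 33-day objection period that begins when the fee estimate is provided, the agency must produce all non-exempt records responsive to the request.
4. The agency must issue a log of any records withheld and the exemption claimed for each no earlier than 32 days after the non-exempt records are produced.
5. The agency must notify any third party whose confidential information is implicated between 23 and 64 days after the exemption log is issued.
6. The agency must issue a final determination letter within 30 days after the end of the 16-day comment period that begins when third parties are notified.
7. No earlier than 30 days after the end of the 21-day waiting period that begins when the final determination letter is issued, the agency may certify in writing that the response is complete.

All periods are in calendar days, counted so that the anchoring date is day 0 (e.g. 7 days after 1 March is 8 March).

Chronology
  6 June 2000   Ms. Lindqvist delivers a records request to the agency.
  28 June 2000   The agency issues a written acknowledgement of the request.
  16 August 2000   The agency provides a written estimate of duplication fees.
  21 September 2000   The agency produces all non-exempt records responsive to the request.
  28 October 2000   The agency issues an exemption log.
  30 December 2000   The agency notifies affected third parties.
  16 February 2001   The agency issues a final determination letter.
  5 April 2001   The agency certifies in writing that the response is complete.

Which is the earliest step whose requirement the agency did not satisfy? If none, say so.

Step 1: 25 days after 6 June 2000 (when the request is received) is 1 July 2000; done 28 June 2000 — timely.
Step 2: 47 days after 3 July 2000 (end of the 5-day objection period, which began when the acknowledgement is issued on 28 June 2000) is 19 August 2000; done 16 August 2000 — timely.
Step 3: 21 days after 18 September 2000 (end of the 33-day objection period, which began when the fee estimate is provided on 16 August 2000) is 9 October 2000; completed 21 September 2000, before the deadline.
Step 4: the earliest permitted date is 32 days after 21 September 2000 (when the non-exempt records are produced), i.e. 23 October 2000; done 28 October 2000 — permitted.
Step 5: the window is 23–64 days after 28 October 2000 (when the exemption log is issued), so 20 November 2000 through 31 December 2000; 30 December 2000 falls inside that range.
Step 6: 30 days after 15 January 2001 (end of the 16-day comment period, which began when third parties are notified on 30 December 2000) is 14 February 2001; 16 February 2001 misses that deadline by 2 days.
The analysis stops there.

Step 6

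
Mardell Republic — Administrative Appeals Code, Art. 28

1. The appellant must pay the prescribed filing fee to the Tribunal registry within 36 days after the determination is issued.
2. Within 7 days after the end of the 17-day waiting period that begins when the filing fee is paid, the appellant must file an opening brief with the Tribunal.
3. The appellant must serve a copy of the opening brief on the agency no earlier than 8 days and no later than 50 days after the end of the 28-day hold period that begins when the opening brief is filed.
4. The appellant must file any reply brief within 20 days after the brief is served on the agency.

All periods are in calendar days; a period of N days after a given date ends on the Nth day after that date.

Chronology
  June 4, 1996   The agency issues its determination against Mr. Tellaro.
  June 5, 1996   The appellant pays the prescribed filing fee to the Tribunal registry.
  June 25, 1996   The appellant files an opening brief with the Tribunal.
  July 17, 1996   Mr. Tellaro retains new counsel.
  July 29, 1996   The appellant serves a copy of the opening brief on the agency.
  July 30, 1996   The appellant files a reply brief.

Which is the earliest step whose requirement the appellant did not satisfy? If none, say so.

(1) due by June 4, 1996 + 36 days = July 10, 1996; done June 5, 1996 — timely.
(2) due by June 22, 1996 + 7 days = June 29, 1996; done June 25, 1996 — timely.
(3) the permitted window runs from July 23, 1996 + 8 = July 31, 1996 to July 23, 1996 + 50 = September 11, 1996; done July 29, 1996 — 2 days before the window opened.

Step 3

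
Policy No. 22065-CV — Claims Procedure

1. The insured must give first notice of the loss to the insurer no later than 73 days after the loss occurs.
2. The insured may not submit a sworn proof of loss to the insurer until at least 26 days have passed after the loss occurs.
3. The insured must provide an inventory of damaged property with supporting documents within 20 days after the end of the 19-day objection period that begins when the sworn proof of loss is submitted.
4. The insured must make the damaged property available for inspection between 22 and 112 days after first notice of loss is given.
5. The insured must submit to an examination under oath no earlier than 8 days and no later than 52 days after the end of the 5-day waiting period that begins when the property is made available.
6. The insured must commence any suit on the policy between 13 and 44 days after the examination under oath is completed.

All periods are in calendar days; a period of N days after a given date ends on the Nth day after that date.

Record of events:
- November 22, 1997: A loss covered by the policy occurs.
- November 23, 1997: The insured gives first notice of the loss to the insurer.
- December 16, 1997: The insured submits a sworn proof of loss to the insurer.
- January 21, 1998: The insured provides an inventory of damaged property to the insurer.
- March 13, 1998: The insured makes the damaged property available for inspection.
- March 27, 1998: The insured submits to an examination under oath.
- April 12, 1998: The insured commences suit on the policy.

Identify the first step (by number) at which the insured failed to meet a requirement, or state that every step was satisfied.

Step 1 — counting 73 days from November 22, 1997 (when the loss occurs) gives a deadline of February 3, 1998; done November 23, 1997 — timely.
Step 2 — must wait 26 days from November 22, 1997 (when the loss occurs), so not before December 18, 1997; acted on December 16, 1997, 2 days prematurely.

Step 2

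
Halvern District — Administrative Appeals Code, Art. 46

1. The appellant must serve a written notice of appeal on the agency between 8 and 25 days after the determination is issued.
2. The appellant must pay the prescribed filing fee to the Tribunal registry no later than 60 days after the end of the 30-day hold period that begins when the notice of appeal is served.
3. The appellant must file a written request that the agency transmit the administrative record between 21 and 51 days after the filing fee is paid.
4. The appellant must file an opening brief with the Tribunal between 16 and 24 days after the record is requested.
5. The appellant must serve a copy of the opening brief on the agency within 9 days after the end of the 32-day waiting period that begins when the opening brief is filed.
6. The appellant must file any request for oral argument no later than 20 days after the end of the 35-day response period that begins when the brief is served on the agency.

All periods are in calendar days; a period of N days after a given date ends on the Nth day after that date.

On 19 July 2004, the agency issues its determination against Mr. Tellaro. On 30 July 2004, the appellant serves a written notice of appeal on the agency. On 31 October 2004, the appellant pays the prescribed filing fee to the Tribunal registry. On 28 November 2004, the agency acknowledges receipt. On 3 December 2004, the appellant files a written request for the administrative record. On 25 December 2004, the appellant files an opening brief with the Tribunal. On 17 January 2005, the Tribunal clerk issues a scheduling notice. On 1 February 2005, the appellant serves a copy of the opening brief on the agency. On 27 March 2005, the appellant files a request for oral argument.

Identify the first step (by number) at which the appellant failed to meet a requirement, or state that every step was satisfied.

Step 1: the window is 8–25 days after 19 July 2004 (when the determination is issued), so 27 July 2004 through 13 August 2004; done 30 July 2004 — within the window.
Step 2: 60 days after 29 August 2004 (end of the 30-day hold period, which began when the notice of appeal is served on 30 July 2004) is 28 October 2004; not done until 31 October 2004, 3 days after the deadline.
The analysis stops there.

Step 2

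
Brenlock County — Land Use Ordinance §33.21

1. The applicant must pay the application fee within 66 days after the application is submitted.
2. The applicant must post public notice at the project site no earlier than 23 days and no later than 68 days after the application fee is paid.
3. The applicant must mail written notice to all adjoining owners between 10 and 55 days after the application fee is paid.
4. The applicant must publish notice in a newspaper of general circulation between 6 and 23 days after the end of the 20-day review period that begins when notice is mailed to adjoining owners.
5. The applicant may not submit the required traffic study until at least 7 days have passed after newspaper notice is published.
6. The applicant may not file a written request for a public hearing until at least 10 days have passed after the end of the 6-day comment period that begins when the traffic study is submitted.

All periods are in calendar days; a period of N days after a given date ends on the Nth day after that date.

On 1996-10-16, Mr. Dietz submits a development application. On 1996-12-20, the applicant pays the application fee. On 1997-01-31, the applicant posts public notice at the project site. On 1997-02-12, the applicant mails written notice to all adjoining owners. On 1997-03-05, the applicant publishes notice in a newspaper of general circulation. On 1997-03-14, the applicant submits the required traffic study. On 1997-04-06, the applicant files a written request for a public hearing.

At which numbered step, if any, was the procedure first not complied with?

Step 1: 66 days after 1996-10-16 (when the application is submitted) is 1996-12-21; done 1996-12-20 — timely.
Step 2: the window is 23–68 days after 1996-12-20 (when the application fee is paid), so 1997-01-12 through 1997-02-26; done 1997-01-31, which is between those dates.
Step 3: the window is 10–55 days after 1996-12-20 (when the application fee is paid), so 1996-12-30 through 1997-02-13; done 1997-02-12 — within the window.
Step 4: the window is 6–23 days after 1997-03-04 (end of the 20-day review period, which began when notice is mailed to adjoining owners on 1997-02-12), so 1997-03-10 through 1997-03-27; done 1997-03-05 — 5 days before the window opened.

Step 4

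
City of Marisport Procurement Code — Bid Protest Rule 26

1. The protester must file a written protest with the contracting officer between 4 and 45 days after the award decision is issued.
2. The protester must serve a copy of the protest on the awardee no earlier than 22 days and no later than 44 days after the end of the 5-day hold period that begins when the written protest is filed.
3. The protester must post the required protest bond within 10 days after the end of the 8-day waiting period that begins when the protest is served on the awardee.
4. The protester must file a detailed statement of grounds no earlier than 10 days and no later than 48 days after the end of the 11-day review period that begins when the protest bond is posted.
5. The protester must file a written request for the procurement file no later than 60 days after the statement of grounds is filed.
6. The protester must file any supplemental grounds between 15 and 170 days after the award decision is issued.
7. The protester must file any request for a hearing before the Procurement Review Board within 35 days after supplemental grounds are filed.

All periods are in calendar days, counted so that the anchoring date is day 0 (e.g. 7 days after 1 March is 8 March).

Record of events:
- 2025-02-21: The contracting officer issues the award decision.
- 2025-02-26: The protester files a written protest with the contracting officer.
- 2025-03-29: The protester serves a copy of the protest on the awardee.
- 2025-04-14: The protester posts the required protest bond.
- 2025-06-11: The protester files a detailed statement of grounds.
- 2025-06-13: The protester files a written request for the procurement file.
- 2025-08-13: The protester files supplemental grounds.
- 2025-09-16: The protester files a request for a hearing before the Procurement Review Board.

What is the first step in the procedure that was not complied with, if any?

Step 6

(1) the permitted window runs from 2025-02-21 + 4 = 2025-02-25 to 2025-02-21 + 45 = 2025-04-07; done 2025-02-26 — within the window.
(2) the permitted window runs from 2025-03-03 + 22 = 2025-03-25 to 2025-03-03 + 44 = 2025-04-16; done 2025-03-29 — within the window.
(3) due by 2025-04-06 + 10 days = 2025-04-16; completed 2025-04-14, before the deadline.
(4) the permitted window runs from 2025-04-25 + 10 = 2025-05-05 to 2025-04-25 + 48 = 2025-06-12; done 2025-06-11 — within the window.
(5) due by 2025-06-11 + 60 days = 2025-08-10; 2025-06-13 is within that limit.
(6) the permitted window runs from 2025-02-21 + 15 = 2025-03-08 to 2025-02-21 + 170 = 2025-08-10; done 2025-08-13 — 3 days after the window closed.
No need to go further; step 6 was not satisfied.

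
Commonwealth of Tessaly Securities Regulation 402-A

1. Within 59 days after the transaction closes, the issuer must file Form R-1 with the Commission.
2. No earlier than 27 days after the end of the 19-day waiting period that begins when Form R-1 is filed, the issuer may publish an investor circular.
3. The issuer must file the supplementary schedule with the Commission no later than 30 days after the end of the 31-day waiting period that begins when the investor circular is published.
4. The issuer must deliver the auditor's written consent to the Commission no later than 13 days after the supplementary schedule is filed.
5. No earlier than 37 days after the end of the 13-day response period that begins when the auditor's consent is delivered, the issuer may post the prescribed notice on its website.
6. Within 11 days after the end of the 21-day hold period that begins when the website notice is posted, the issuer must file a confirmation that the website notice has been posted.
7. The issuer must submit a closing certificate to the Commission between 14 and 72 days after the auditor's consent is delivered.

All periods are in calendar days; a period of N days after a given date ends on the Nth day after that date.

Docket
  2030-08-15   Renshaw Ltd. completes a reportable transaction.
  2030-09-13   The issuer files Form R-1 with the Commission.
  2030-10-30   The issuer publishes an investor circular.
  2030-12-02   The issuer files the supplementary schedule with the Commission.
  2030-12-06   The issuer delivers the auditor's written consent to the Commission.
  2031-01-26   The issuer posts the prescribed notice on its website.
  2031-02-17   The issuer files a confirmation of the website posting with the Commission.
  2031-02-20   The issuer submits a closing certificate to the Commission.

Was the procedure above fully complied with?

No

Step 1 — counting 59 days from 2030-08-15 (when the transaction closes) gives a deadline of 2030-10-13; completed 2030-09-13, before the deadline.
Step 2 — must wait 27 days from 2030-10-02 (end of the 19-day waiting period, which began when Form R-1 is filed on 2030-09-13), so not before 2030-10-29; 2030-10-30 is on or after that date.
Step 3 — counting 30 days from 2030-11-30 (end of the 31-day waiting period, which began when the investor circular is published on 2030-10-30) gives a deadline of 2030-12-30; 2030-12-02 is within that limit.
Step 4 — counting 13 days from 2030-12-02 (when the supplementary schedule is filed) gives a deadline of 2030-12-15; 2030-12-06 is within that limit.
Step 5 — must wait 37 days from 2030-12-19 (end of the 13-day response period, which began when the auditor's consent is delivered on 2030-12-06), so not before 2031-01-25; done 2031-01-26, after the minimum wait.
Step 6 — counting 11 days from 2031-02-16 (end of the 21-day hold period, which began when the website notice is posted on 2031-01-26) gives a deadline of 2031-02-27; done 2031-02-17 — timely.
Step 7 — 14 and 72 days from 2030-12-06 (when the auditor's consent is delivered) are 2030-12-20 and 2031-02-16 respectively; 2031-02-20 is 4 days past the end of the window.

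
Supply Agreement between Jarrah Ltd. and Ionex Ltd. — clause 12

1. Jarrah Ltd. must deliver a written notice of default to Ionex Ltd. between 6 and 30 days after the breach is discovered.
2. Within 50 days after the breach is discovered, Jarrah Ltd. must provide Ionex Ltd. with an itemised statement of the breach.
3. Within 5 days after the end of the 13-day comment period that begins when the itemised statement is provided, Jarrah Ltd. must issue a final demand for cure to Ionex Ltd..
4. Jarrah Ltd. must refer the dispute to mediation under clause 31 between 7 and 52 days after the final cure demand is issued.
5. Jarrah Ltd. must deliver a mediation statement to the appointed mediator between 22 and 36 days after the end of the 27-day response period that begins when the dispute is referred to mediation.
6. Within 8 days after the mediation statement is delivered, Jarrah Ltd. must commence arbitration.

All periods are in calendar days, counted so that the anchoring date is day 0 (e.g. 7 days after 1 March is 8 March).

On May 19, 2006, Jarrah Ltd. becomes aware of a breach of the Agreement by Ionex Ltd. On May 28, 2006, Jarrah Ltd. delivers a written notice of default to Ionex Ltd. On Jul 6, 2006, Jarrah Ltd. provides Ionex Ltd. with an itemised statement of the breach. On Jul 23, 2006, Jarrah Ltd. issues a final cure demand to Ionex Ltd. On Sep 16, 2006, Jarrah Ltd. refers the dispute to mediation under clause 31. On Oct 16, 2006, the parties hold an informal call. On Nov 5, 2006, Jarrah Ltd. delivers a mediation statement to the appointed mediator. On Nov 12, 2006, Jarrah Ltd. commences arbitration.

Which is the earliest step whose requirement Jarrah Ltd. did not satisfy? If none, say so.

Step 4

(1) the permitted window runs from May 19, 2006 + 6 = May 25, 2006 to May 19, 2006 + 30 = Jun 18, 2006; done May 28, 2006, which is between those dates.
(2) due by May 19, 2006 + 50 days = Jul 8, 2006; Jul 6, 2006 is within that limit.
(3) due by Jul 19, 2006 + 5 days = Jul 24, 2006; done Jul 23, 2006 — timely.
(4) the permitted window runs from Jul 23, 2006 + 7 = Jul 30, 2006 to Jul 23, 2006 + 52 = Sep 13, 2006; Sep 16, 2006 is 3 days past the end of the window.
The analysis stops there.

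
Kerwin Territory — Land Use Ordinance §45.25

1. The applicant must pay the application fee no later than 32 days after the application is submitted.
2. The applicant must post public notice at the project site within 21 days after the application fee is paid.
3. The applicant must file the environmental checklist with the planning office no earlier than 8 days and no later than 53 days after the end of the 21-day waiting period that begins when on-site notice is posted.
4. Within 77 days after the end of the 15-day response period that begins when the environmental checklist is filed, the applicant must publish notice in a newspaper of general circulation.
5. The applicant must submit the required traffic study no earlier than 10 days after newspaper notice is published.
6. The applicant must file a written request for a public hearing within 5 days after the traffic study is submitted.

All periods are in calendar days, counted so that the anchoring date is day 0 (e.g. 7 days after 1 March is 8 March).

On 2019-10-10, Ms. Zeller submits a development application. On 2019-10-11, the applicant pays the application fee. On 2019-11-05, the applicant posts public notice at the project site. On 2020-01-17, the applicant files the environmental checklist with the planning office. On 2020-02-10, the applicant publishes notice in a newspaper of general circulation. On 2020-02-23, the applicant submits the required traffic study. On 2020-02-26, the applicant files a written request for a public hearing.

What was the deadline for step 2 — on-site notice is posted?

Step 2 runs from 2019-10-11, when the application fee is paid. 21 days after 2019-10-11 is 2019-11-01.

2019-11-01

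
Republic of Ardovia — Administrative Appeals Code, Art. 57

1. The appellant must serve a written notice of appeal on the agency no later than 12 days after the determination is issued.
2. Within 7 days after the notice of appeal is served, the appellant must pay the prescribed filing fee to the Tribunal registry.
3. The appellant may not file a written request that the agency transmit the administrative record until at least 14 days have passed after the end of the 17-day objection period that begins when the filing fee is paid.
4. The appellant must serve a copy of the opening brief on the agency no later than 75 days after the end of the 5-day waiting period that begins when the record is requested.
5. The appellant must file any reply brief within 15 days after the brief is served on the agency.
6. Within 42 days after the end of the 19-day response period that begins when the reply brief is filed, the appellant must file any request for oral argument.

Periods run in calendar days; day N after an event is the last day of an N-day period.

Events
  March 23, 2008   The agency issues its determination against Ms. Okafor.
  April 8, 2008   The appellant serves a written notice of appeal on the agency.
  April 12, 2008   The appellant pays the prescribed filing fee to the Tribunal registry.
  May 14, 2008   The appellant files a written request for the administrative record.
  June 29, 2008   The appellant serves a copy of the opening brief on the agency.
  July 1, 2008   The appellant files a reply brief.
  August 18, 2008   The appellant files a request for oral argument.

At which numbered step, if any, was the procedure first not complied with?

(1) due by March 23, 2008 + 12 days = April 4, 2008; done April 8, 2008 — 4 days late.

Step 1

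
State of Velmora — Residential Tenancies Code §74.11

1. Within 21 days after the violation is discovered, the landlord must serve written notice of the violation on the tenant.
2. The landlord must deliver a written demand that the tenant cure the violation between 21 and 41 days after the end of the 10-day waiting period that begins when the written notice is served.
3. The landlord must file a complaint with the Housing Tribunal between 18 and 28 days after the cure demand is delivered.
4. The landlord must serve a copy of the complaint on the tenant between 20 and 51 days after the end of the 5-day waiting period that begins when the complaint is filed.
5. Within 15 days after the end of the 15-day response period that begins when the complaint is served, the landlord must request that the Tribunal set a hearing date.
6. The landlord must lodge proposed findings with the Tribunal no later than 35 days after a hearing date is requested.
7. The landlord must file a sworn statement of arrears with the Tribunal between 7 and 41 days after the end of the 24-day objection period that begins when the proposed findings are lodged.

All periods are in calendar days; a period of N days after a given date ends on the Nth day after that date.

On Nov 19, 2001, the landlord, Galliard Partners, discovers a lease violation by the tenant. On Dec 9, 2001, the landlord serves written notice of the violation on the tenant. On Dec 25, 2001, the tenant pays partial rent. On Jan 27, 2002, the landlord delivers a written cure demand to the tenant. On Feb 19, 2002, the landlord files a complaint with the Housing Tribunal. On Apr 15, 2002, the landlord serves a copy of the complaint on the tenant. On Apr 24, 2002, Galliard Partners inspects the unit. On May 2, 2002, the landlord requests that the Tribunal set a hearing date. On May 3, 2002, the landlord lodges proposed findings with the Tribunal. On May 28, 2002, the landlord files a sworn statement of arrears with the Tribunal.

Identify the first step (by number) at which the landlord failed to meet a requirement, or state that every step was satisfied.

Step 7

Step 1 — counting 21 days from Nov 19, 2001 (when the violation is discovered) gives a deadline of Dec 10, 2001; completed Dec 9, 2001, before the deadline.
Step 2 — 21 and 41 days from Dec 19, 2001 (end of the 10-day waiting period, which began when the written notice is served on Dec 9, 2001) are Jan 9, 2002 and Jan 29, 2002 respectively; done Jan 27, 2002 — within the window.
Step 3 — 18 and 28 days from Jan 27, 2002 (when the cure demand is delivered) are Feb 14, 2002 and Feb 24, 2002 respectively; done Feb 19, 2002, which is between those dates.
Step 4 — 20 and 51 days from Feb 24, 2002 (end of the 5-day waiting period, which began when the complaint is filed on Feb 19, 2002) are Mar 16, 2002 and Apr 16, 2002 respectively; Apr 15, 2002 falls inside that range.
Step 5 — counting 15 days from Apr 30, 2002 (end of the 15-day response period, which began when the complaint is served on Apr 15, 2002) gives a deadline of May 15, 2002; completed May 2, 2002, before the deadline.
Step 6 — counting 35 days from May 2, 2002 (when a hearing date is requested) gives a deadline of Jun 6, 2002; completed May 3, 2002, before the deadline.
Step 7 — 7 and 41 days from May 27, 2002 (end of the 24-day objection period, which began when the proposed findings are lodged on May 3, 2002) are Jun 3, 2002 and Jul 7, 2002 respectively; done May 28, 2002 — 6 days before the window opened.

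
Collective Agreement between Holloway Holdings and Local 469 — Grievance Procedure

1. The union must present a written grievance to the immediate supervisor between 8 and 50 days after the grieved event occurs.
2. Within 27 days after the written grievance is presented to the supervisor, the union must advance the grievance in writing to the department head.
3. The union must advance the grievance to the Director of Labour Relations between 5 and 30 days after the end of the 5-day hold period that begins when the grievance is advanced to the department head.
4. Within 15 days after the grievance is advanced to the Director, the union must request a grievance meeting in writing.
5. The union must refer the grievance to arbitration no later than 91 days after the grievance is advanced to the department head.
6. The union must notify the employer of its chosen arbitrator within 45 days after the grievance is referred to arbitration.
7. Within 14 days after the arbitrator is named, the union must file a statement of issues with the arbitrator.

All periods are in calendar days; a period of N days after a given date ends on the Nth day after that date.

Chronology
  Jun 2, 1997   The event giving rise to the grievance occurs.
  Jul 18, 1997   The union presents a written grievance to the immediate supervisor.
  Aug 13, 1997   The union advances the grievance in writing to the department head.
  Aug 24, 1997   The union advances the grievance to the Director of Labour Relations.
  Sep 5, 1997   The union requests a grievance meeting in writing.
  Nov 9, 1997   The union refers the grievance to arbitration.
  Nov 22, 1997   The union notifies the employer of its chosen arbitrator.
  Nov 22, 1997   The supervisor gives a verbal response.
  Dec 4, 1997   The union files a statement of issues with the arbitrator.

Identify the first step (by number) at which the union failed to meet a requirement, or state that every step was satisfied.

None — every step was satisfied

Step 1 — 8 and 50 days from Jun 2, 1997 (when the grieved event occurs) are Jun 10, 1997 and Jul 22, 1997 respectively; done Jul 18, 1997 — within the window.
Step 2 — counting 27 days from Jul 18, 1997 (when the written grievance is presented to the supervisor) gives a deadline of Aug 14, 1997; Aug 13, 1997 is within that limit.
Step 3 — 5 and 30 days from Aug 18, 1997 (end of the 5-day hold period, which began when the grievance is advanced to the department head on Aug 13, 1997) are Aug 23, 1997 and Sep 17, 1997 respectively; Aug 24, 1997 falls inside that range.
Step 4 — counting 15 days from Aug 24, 1997 (when the grievance is advanced to the Director) gives a deadline of Sep 8, 1997; done Sep 5, 1997 — timely.
Step 5 — counting 91 days from Aug 13, 1997 (when the grievance is advanced to the department head) gives a deadline of Nov 12, 1997; completed Nov 9, 1997, before the deadline.
Step 6 — counting 45 days from Nov 9, 1997 (when the grievance is referred to arbitration) gives a deadline of Dec 24, 1997; done Nov 22, 1997 — timely.
Step 7 — counting 14 days from Nov 22, 1997 (when the arbitrator is named) gives a deadline of Dec 6, 1997; Dec 4, 1997 is within that limit.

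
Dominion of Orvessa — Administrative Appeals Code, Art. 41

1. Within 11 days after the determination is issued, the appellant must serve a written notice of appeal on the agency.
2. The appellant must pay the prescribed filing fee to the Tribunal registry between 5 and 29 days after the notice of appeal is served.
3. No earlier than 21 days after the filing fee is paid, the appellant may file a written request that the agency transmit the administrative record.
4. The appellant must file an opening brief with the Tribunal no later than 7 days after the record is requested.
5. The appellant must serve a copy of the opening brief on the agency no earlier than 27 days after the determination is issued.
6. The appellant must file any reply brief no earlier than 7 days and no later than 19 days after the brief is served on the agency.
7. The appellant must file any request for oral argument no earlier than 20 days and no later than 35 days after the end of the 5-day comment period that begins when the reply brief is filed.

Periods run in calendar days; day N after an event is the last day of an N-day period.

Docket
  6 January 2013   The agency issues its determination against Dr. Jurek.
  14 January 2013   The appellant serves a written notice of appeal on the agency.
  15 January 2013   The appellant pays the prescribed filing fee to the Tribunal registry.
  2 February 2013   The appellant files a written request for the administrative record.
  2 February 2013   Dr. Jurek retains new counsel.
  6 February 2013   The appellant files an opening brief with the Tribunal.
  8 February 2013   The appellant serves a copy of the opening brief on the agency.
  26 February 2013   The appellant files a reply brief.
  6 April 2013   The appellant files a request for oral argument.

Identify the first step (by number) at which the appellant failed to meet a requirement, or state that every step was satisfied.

Step 2

Step 1 — counting 11 days from 6 January 2013 (when the determination is issued) gives a deadline of 17 January 2013; completed 14 January 2013, before the deadline.
Step 2 — 5 and 29 days from 14 January 2013 (when the notice of appeal is served) are 19 January 2013 and 12 February 2013 respectively; 15 January 2013 is 4 days too early.
Later steps need not be reached.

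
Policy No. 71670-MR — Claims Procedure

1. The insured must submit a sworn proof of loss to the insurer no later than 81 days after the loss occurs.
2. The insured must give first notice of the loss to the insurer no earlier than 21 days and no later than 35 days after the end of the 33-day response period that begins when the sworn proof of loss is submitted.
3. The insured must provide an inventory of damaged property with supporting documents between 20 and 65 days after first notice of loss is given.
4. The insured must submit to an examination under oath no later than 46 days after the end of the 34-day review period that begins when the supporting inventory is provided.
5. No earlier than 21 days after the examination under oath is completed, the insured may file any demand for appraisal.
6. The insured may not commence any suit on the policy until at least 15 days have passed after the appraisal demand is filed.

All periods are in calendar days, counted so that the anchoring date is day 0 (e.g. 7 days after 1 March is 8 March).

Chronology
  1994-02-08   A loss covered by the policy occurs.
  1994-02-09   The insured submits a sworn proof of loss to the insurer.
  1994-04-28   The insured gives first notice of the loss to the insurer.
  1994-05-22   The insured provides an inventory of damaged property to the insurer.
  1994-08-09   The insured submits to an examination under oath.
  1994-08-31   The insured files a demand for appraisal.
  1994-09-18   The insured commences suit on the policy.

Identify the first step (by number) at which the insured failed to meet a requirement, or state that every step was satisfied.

(1) due by 1994-02-08 + 81 days = 1994-04-30; completed 1994-02-09, before the deadline.
(2) the permitted window runs from 1994-03-14 + 21 = 1994-04-04 to 1994-03-14 + 35 = 1994-04-18; 1994-04-28 is 10 days past the end of the window.
That is the first point of non-compliance.

Step 2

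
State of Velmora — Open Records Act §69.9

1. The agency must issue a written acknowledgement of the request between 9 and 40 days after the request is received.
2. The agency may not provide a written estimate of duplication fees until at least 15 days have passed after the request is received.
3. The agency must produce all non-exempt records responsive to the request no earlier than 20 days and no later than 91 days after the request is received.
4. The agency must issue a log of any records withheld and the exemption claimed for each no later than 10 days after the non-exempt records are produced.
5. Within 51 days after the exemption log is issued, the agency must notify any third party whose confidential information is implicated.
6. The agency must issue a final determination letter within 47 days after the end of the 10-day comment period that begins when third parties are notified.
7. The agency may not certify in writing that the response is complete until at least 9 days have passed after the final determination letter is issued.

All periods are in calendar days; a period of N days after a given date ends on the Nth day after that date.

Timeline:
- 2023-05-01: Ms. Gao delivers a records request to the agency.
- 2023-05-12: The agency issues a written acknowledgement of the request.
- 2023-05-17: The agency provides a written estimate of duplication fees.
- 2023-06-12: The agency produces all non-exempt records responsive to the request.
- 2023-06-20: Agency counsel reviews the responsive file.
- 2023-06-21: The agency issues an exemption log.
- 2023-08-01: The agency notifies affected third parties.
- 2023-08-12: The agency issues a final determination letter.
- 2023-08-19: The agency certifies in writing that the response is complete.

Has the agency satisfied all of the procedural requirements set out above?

Step 1: the window is 9–40 days after 2023-05-01 (when the request is received), so 2023-05-10 through 2023-06-10; done 2023-05-12, which is between those dates.
Step 2: the earliest permitted date is 15 days after 2023-05-01 (when the request is received), i.e. 2023-05-16; 2023-05-17 is on or after that date.
Step 3: the window is 20–91 days after 2023-05-01 (when the request is received), so 2023-05-21 through 2023-07-31; 2023-06-12 falls inside that range.
Step 4: 10 days after 2023-06-12 (when the non-exempt records are produced) is 2023-06-22; done 2023-06-21 — timely.
Step 5: 51 days after 2023-06-21 (when the exemption log is issued) is 2023-08-11; done 2023-08-01 — timely.
Step 6: 47 days after 2023-08-11 (end of the 10-day comment period, which began when third parties are notified on 2023-08-01) is 2023-09-27; completed 2023-08-12, before the deadline.
Step 7: the earliest permitted date is 9 days after 2023-08-12 (when the final determination letter is issued), i.e. 2023-08-21; acted on 2023-08-19, 2 days prematurely.
The procedure was therefore not followed at step 7.

No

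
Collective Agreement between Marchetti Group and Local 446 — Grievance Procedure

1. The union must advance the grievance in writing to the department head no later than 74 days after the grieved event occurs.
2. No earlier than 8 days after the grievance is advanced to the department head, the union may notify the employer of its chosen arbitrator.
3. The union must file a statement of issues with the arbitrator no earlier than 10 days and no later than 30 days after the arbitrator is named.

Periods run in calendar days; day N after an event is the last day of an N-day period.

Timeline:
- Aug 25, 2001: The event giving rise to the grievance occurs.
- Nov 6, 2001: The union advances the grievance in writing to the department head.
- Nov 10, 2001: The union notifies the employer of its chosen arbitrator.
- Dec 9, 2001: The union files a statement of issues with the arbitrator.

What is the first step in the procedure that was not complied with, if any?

Step 1: 74 days after Aug 25, 2001 (when the grieved event occurs) is Nov 7, 2001; Nov 6, 2001 is within that limit.
Step 2: the earliest permitted date is 8 days after Nov 6, 2001 (when the grievance is advanced to the department head), i.e. Nov 14, 2001; acted on Nov 10, 2001, 4 days prematurely.

Step 2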